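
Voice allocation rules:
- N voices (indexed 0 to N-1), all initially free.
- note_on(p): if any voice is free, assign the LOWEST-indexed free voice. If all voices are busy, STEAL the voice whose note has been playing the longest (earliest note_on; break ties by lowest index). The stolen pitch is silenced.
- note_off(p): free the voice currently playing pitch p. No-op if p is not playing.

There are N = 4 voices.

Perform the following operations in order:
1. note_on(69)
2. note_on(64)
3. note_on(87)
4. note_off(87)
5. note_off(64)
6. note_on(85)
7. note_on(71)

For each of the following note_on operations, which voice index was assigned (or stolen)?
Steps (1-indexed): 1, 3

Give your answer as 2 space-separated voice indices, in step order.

Answer: 0 2

Derivation:
Op 1: note_on(69): voice 0 is free -> assigned | voices=[69 - - -]
Op 2: note_on(64): voice 1 is free -> assigned | voices=[69 64 - -]
Op 3: note_on(87): voice 2 is free -> assigned | voices=[69 64 87 -]
Op 4: note_off(87): free voice 2 | voices=[69 64 - -]
Op 5: note_off(64): free voice 1 | voices=[69 - - -]
Op 6: note_on(85): voice 1 is free -> assigned | voices=[69 85 - -]
Op 7: note_on(71): voice 2 is free -> assigned | voices=[69 85 71 -]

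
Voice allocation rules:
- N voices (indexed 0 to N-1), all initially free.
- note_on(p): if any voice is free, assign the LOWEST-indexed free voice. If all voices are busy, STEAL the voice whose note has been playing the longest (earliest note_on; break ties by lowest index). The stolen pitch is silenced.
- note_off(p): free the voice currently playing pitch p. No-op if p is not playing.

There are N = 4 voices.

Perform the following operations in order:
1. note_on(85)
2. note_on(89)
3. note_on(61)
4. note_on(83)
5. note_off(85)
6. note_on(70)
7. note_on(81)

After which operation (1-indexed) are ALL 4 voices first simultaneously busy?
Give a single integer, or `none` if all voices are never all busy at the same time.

Op 1: note_on(85): voice 0 is free -> assigned | voices=[85 - - -]
Op 2: note_on(89): voice 1 is free -> assigned | voices=[85 89 - -]
Op 3: note_on(61): voice 2 is free -> assigned | voices=[85 89 61 -]
Op 4: note_on(83): voice 3 is free -> assigned | voices=[85 89 61 83]
Op 5: note_off(85): free voice 0 | voices=[- 89 61 83]
Op 6: note_on(70): voice 0 is free -> assigned | voices=[70 89 61 83]
Op 7: note_on(81): all voices busy, STEAL voice 1 (pitch 89, oldest) -> assign | voices=[70 81 61 83]

Answer: 4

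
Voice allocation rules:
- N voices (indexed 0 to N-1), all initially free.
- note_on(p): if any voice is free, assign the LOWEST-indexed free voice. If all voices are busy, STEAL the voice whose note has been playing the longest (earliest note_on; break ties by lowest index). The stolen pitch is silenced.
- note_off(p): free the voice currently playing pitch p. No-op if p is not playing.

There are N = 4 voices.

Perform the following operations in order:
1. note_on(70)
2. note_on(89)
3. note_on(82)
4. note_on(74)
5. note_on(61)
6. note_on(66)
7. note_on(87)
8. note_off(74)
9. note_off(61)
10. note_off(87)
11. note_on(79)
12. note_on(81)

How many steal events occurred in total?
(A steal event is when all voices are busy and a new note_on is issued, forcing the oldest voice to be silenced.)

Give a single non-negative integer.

Op 1: note_on(70): voice 0 is free -> assigned | voices=[70 - - -]
Op 2: note_on(89): voice 1 is free -> assigned | voices=[70 89 - -]
Op 3: note_on(82): voice 2 is free -> assigned | voices=[70 89 82 -]
Op 4: note_on(74): voice 3 is free -> assigned | voices=[70 89 82 74]
Op 5: note_on(61): all voices busy, STEAL voice 0 (pitch 70, oldest) -> assign | voices=[61 89 82 74]
Op 6: note_on(66): all voices busy, STEAL voice 1 (pitch 89, oldest) -> assign | voices=[61 66 82 74]
Op 7: note_on(87): all voices busy, STEAL voice 2 (pitch 82, oldest) -> assign | voices=[61 66 87 74]
Op 8: note_off(74): free voice 3 | voices=[61 66 87 -]
Op 9: note_off(61): free voice 0 | voices=[- 66 87 -]
Op 10: note_off(87): free voice 2 | voices=[- 66 - -]
Op 11: note_on(79): voice 0 is free -> assigned | voices=[79 66 - -]
Op 12: note_on(81): voice 2 is free -> assigned | voices=[79 66 81 -]

Answer: 3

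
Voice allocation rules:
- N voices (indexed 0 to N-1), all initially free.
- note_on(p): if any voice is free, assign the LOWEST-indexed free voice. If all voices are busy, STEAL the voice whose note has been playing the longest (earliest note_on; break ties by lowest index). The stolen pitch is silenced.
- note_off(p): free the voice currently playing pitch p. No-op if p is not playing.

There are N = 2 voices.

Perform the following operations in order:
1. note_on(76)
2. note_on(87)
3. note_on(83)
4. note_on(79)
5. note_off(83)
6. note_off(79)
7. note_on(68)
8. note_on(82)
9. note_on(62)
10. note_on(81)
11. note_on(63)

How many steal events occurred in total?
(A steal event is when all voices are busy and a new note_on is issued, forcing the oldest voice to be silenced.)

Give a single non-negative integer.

Answer: 5

Derivation:
Op 1: note_on(76): voice 0 is free -> assigned | voices=[76 -]
Op 2: note_on(87): voice 1 is free -> assigned | voices=[76 87]
Op 3: note_on(83): all voices busy, STEAL voice 0 (pitch 76, oldest) -> assign | voices=[83 87]
Op 4: note_on(79): all voices busy, STEAL voice 1 (pitch 87, oldest) -> assign | voices=[83 79]
Op 5: note_off(83): free voice 0 | voices=[- 79]
Op 6: note_off(79): free voice 1 | voices=[- -]
Op 7: note_on(68): voice 0 is free -> assigned | voices=[68 -]
Op 8: note_on(82): voice 1 is free -> assigned | voices=[68 82]
Op 9: note_on(62): all voices busy, STEAL voice 0 (pitch 68, oldest) -> assign | voices=[62 82]
Op 10: note_on(81): all voices busy, STEAL voice 1 (pitch 82, oldest) -> assign | voices=[62 81]
Op 11: note_on(63): all voices busy, STEAL voice 0 (pitch 62, oldest) -> assign | voices=[63 81]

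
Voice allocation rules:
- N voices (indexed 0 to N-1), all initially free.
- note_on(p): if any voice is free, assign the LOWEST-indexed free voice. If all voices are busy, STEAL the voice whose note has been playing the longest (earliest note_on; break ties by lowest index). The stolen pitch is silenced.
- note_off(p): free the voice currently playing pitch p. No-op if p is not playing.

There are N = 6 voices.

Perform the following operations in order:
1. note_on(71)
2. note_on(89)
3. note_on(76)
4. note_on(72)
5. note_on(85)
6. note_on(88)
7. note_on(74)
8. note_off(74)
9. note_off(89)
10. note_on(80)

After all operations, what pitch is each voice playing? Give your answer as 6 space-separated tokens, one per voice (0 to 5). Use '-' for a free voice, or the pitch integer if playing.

Answer: 80 - 76 72 85 88

Derivation:
Op 1: note_on(71): voice 0 is free -> assigned | voices=[71 - - - - -]
Op 2: note_on(89): voice 1 is free -> assigned | voices=[71 89 - - - -]
Op 3: note_on(76): voice 2 is free -> assigned | voices=[71 89 76 - - -]
Op 4: note_on(72): voice 3 is free -> assigned | voices=[71 89 76 72 - -]
Op 5: note_on(85): voice 4 is free -> assigned | voices=[71 89 76 72 85 -]
Op 6: note_on(88): voice 5 is free -> assigned | voices=[71 89 76 72 85 88]
Op 7: note_on(74): all voices busy, STEAL voice 0 (pitch 71, oldest) -> assign | voices=[74 89 76 72 85 88]
Op 8: note_off(74): free voice 0 | voices=[- 89 76 72 85 88]
Op 9: note_off(89): free voice 1 | voices=[- - 76 72 85 88]
Op 10: note_on(80): voice 0 is free -> assigned | voices=[80 - 76 72 85 88]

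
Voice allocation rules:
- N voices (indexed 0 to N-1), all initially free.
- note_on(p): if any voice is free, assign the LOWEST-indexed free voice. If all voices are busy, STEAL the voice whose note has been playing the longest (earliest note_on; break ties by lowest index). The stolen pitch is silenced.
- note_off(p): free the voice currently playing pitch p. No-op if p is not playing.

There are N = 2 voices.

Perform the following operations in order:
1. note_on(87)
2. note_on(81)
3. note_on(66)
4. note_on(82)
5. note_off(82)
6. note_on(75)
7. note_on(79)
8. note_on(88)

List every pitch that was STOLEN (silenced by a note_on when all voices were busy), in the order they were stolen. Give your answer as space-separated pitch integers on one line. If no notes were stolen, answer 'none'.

Op 1: note_on(87): voice 0 is free -> assigned | voices=[87 -]
Op 2: note_on(81): voice 1 is free -> assigned | voices=[87 81]
Op 3: note_on(66): all voices busy, STEAL voice 0 (pitch 87, oldest) -> assign | voices=[66 81]
Op 4: note_on(82): all voices busy, STEAL voice 1 (pitch 81, oldest) -> assign | voices=[66 82]
Op 5: note_off(82): free voice 1 | voices=[66 -]
Op 6: note_on(75): voice 1 is free -> assigned | voices=[66 75]
Op 7: note_on(79): all voices busy, STEAL voice 0 (pitch 66, oldest) -> assign | voices=[79 75]
Op 8: note_on(88): all voices busy, STEAL voice 1 (pitch 75, oldest) -> assign | voices=[79 88]

Answer: 87 81 66 75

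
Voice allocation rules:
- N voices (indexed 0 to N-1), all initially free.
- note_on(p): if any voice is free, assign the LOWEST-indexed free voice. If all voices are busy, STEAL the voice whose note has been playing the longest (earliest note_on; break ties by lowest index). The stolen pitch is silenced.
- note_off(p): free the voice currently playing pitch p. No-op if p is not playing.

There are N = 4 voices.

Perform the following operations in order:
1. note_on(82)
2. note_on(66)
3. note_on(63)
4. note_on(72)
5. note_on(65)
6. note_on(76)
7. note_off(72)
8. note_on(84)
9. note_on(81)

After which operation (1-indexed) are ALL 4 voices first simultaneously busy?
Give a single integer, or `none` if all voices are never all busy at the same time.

Op 1: note_on(82): voice 0 is free -> assigned | voices=[82 - - -]
Op 2: note_on(66): voice 1 is free -> assigned | voices=[82 66 - -]
Op 3: note_on(63): voice 2 is free -> assigned | voices=[82 66 63 -]
Op 4: note_on(72): voice 3 is free -> assigned | voices=[82 66 63 72]
Op 5: note_on(65): all voices busy, STEAL voice 0 (pitch 82, oldest) -> assign | voices=[65 66 63 72]
Op 6: note_on(76): all voices busy, STEAL voice 1 (pitch 66, oldest) -> assign | voices=[65 76 63 72]
Op 7: note_off(72): free voice 3 | voices=[65 76 63 -]
Op 8: note_on(84): voice 3 is free -> assigned | voices=[65 76 63 84]
Op 9: note_on(81): all voices busy, STEAL voice 2 (pitch 63, oldest) -> assign | voices=[65 76 81 84]

Answer: 4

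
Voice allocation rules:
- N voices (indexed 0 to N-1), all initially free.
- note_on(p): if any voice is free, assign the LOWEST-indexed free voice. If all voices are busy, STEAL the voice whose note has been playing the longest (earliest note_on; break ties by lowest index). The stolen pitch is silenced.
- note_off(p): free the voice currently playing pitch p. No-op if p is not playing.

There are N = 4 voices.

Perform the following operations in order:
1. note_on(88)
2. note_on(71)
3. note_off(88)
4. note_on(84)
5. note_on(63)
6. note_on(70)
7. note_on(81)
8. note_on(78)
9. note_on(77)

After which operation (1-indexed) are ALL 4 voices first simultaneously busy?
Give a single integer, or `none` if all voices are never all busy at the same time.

Op 1: note_on(88): voice 0 is free -> assigned | voices=[88 - - -]
Op 2: note_on(71): voice 1 is free -> assigned | voices=[88 71 - -]
Op 3: note_off(88): free voice 0 | voices=[- 71 - -]
Op 4: note_on(84): voice 0 is free -> assigned | voices=[84 71 - -]
Op 5: note_on(63): voice 2 is free -> assigned | voices=[84 71 63 -]
Op 6: note_on(70): voice 3 is free -> assigned | voices=[84 71 63 70]
Op 7: note_on(81): all voices busy, STEAL voice 1 (pitch 71, oldest) -> assign | voices=[84 81 63 70]
Op 8: note_on(78): all voices busy, STEAL voice 0 (pitch 84, oldest) -> assign | voices=[78 81 63 70]
Op 9: note_on(77): all voices busy, STEAL voice 2 (pitch 63, oldest) -> assign | voices=[78 81 77 70]

Answer: 6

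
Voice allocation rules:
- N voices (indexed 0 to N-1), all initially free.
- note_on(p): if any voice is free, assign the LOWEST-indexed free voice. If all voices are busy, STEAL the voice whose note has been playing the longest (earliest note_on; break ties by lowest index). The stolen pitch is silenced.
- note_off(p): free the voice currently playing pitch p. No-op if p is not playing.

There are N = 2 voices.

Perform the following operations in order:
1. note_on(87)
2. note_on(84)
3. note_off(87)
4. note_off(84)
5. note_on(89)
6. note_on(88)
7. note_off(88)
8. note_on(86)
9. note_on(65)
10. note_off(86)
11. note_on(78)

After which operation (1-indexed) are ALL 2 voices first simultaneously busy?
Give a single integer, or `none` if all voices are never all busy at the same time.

Op 1: note_on(87): voice 0 is free -> assigned | voices=[87 -]
Op 2: note_on(84): voice 1 is free -> assigned | voices=[87 84]
Op 3: note_off(87): free voice 0 | voices=[- 84]
Op 4: note_off(84): free voice 1 | voices=[- -]
Op 5: note_on(89): voice 0 is free -> assigned | voices=[89 -]
Op 6: note_on(88): voice 1 is free -> assigned | voices=[89 88]
Op 7: note_off(88): free voice 1 | voices=[89 -]
Op 8: note_on(86): voice 1 is free -> assigned | voices=[89 86]
Op 9: note_on(65): all voices busy, STEAL voice 0 (pitch 89, oldest) -> assign | voices=[65 86]
Op 10: note_off(86): free voice 1 | voices=[65 -]
Op 11: note_on(78): voice 1 is free -> assigned | voices=[65 78]

Answer: 2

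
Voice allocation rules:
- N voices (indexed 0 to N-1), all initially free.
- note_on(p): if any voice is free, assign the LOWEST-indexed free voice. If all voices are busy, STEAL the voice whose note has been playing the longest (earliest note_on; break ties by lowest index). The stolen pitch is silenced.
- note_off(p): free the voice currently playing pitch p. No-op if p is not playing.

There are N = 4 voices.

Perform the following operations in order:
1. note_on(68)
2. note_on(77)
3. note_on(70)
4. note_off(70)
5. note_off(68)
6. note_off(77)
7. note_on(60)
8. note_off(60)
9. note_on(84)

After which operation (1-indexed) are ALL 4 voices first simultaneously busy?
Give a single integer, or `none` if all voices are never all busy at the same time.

Op 1: note_on(68): voice 0 is free -> assigned | voices=[68 - - -]
Op 2: note_on(77): voice 1 is free -> assigned | voices=[68 77 - -]
Op 3: note_on(70): voice 2 is free -> assigned | voices=[68 77 70 -]
Op 4: note_off(70): free voice 2 | voices=[68 77 - -]
Op 5: note_off(68): free voice 0 | voices=[- 77 - -]
Op 6: note_off(77): free voice 1 | voices=[- - - -]
Op 7: note_on(60): voice 0 is free -> assigned | voices=[60 - - -]
Op 8: note_off(60): free voice 0 | voices=[- - - -]
Op 9: note_on(84): voice 0 is free -> assigned | voices=[84 - - -]

Answer: none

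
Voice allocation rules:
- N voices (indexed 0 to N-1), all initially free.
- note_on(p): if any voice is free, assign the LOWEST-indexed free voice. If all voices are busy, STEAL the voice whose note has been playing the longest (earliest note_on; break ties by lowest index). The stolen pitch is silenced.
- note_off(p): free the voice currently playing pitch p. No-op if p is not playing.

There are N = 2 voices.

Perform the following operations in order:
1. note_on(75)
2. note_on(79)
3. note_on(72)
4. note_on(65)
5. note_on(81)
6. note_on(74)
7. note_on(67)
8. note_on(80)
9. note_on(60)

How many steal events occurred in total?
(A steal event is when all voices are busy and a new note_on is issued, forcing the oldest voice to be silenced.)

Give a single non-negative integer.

Answer: 7

Derivation:
Op 1: note_on(75): voice 0 is free -> assigned | voices=[75 -]
Op 2: note_on(79): voice 1 is free -> assigned | voices=[75 79]
Op 3: note_on(72): all voices busy, STEAL voice 0 (pitch 75, oldest) -> assign | voices=[72 79]
Op 4: note_on(65): all voices busy, STEAL voice 1 (pitch 79, oldest) -> assign | voices=[72 65]
Op 5: note_on(81): all voices busy, STEAL voice 0 (pitch 72, oldest) -> assign | voices=[81 65]
Op 6: note_on(74): all voices busy, STEAL voice 1 (pitch 65, oldest) -> assign | voices=[81 74]
Op 7: note_on(67): all voices busy, STEAL voice 0 (pitch 81, oldest) -> assign | voices=[67 74]
Op 8: note_on(80): all voices busy, STEAL voice 1 (pitch 74, oldest) -> assign | voices=[67 80]
Op 9: note_on(60): all voices busy, STEAL voice 0 (pitch 67, oldest) -> assign | voices=[60 80]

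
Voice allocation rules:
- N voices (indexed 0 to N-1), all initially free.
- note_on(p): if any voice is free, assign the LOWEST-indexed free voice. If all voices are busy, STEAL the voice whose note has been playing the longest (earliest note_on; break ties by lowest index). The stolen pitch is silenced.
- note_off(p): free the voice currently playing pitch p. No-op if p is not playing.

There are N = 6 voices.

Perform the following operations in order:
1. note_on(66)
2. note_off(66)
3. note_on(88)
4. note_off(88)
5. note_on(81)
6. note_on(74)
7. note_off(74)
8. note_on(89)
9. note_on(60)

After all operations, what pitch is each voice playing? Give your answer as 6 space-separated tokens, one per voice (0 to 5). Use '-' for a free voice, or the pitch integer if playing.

Op 1: note_on(66): voice 0 is free -> assigned | voices=[66 - - - - -]
Op 2: note_off(66): free voice 0 | voices=[- - - - - -]
Op 3: note_on(88): voice 0 is free -> assigned | voices=[88 - - - - -]
Op 4: note_off(88): free voice 0 | voices=[- - - - - -]
Op 5: note_on(81): voice 0 is free -> assigned | voices=[81 - - - - -]
Op 6: note_on(74): voice 1 is free -> assigned | voices=[81 74 - - - -]
Op 7: note_off(74): free voice 1 | voices=[81 - - - - -]
Op 8: note_on(89): voice 1 is free -> assigned | voices=[81 89 - - - -]
Op 9: note_on(60): voice 2 is free -> assigned | voices=[81 89 60 - - -]

Answer: 81 89 60 - - -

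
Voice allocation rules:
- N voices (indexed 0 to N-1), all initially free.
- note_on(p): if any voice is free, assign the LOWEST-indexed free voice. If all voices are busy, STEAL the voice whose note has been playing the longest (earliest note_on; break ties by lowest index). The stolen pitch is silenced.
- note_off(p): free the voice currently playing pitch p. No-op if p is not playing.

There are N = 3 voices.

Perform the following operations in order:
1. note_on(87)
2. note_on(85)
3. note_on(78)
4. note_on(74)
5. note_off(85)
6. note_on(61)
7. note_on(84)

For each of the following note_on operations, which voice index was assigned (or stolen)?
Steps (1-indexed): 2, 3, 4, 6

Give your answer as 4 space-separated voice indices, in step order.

Op 1: note_on(87): voice 0 is free -> assigned | voices=[87 - -]
Op 2: note_on(85): voice 1 is free -> assigned | voices=[87 85 -]
Op 3: note_on(78): voice 2 is free -> assigned | voices=[87 85 78]
Op 4: note_on(74): all voices busy, STEAL voice 0 (pitch 87, oldest) -> assign | voices=[74 85 78]
Op 5: note_off(85): free voice 1 | voices=[74 - 78]
Op 6: note_on(61): voice 1 is free -> assigned | voices=[74 61 78]
Op 7: note_on(84): all voices busy, STEAL voice 2 (pitch 78, oldest) -> assign | voices=[74 61 84]

Answer: 1 2 0 1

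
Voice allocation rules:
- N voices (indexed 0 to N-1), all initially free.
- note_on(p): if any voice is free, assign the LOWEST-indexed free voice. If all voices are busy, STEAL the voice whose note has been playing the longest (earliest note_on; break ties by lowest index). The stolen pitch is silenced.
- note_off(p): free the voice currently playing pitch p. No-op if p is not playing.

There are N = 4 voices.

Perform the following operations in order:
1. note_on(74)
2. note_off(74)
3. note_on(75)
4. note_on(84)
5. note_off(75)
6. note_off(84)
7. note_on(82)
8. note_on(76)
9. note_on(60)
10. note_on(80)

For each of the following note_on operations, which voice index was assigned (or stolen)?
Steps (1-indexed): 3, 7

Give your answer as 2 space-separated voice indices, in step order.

Answer: 0 0

Derivation:
Op 1: note_on(74): voice 0 is free -> assigned | voices=[74 - - -]
Op 2: note_off(74): free voice 0 | voices=[- - - -]
Op 3: note_on(75): voice 0 is free -> assigned | voices=[75 - - -]
Op 4: note_on(84): voice 1 is free -> assigned | voices=[75 84 - -]
Op 5: note_off(75): free voice 0 | voices=[- 84 - -]
Op 6: note_off(84): free voice 1 | voices=[- - - -]
Op 7: note_on(82): voice 0 is free -> assigned | voices=[82 - - -]
Op 8: note_on(76): voice 1 is free -> assigned | voices=[82 76 - -]
Op 9: note_on(60): voice 2 is free -> assigned | voices=[82 76 60 -]
Op 10: note_on(80): voice 3 is free -> assigned | voices=[82 76 60 80]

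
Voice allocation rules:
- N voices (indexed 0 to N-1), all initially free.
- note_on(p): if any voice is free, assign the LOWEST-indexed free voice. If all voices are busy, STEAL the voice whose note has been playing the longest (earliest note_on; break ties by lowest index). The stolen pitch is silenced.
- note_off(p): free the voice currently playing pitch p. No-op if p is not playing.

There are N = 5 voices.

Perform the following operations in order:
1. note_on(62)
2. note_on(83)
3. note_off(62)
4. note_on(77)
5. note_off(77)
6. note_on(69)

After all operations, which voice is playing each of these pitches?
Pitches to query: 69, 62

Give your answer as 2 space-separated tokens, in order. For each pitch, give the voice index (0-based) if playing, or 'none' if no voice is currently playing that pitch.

Op 1: note_on(62): voice 0 is free -> assigned | voices=[62 - - - -]
Op 2: note_on(83): voice 1 is free -> assigned | voices=[62 83 - - -]
Op 3: note_off(62): free voice 0 | voices=[- 83 - - -]
Op 4: note_on(77): voice 0 is free -> assigned | voices=[77 83 - - -]
Op 5: note_off(77): free voice 0 | voices=[- 83 - - -]
Op 6: note_on(69): voice 0 is free -> assigned | voices=[69 83 - - -]

Answer: 0 none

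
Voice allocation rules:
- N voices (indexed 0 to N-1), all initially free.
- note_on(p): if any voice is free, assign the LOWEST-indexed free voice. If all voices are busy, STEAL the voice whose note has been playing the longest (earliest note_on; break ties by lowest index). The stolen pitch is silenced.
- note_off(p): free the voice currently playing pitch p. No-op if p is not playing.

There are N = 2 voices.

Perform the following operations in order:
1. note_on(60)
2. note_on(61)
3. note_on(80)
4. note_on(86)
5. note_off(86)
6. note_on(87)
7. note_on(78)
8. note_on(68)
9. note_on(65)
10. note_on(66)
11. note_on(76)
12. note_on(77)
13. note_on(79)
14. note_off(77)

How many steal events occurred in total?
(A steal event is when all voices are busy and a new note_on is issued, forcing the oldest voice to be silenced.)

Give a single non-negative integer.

Answer: 9

Derivation:
Op 1: note_on(60): voice 0 is free -> assigned | voices=[60 -]
Op 2: note_on(61): voice 1 is free -> assigned | voices=[60 61]
Op 3: note_on(80): all voices busy, STEAL voice 0 (pitch 60, oldest) -> assign | voices=[80 61]
Op 4: note_on(86): all voices busy, STEAL voice 1 (pitch 61, oldest) -> assign | voices=[80 86]
Op 5: note_off(86): free voice 1 | voices=[80 -]
Op 6: note_on(87): voice 1 is free -> assigned | voices=[80 87]
Op 7: note_on(78): all voices busy, STEAL voice 0 (pitch 80, oldest) -> assign | voices=[78 87]
Op 8: note_on(68): all voices busy, STEAL voice 1 (pitch 87, oldest) -> assign | voices=[78 68]
Op 9: note_on(65): all voices busy, STEAL voice 0 (pitch 78, oldest) -> assign | voices=[65 68]
Op 10: note_on(66): all voices busy, STEAL voice 1 (pitch 68, oldest) -> assign | voices=[65 66]
Op 11: note_on(76): all voices busy, STEAL voice 0 (pitch 65, oldest) -> assign | voices=[76 66]
Op 12: note_on(77): all voices busy, STEAL voice 1 (pitch 66, oldest) -> assign | voices=[76 77]
Op 13: note_on(79): all voices busy, STEAL voice 0 (pitch 76, oldest) -> assign | voices=[79 77]
Op 14: note_off(77): free voice 1 | voices=[79 -]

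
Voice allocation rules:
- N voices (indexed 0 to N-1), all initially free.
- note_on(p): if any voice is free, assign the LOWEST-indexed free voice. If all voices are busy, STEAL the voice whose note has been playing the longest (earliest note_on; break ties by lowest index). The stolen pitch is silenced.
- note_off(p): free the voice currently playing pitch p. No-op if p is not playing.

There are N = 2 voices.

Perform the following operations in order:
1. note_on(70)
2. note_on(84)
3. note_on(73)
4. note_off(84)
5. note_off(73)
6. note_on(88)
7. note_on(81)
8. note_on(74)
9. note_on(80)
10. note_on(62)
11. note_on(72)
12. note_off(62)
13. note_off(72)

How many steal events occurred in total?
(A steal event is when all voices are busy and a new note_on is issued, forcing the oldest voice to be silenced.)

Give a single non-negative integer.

Answer: 5

Derivation:
Op 1: note_on(70): voice 0 is free -> assigned | voices=[70 -]
Op 2: note_on(84): voice 1 is free -> assigned | voices=[70 84]
Op 3: note_on(73): all voices busy, STEAL voice 0 (pitch 70, oldest) -> assign | voices=[73 84]
Op 4: note_off(84): free voice 1 | voices=[73 -]
Op 5: note_off(73): free voice 0 | voices=[- -]
Op 6: note_on(88): voice 0 is free -> assigned | voices=[88 -]
Op 7: note_on(81): voice 1 is free -> assigned | voices=[88 81]
Op 8: note_on(74): all voices busy, STEAL voice 0 (pitch 88, oldest) -> assign | voices=[74 81]
Op 9: note_on(80): all voices busy, STEAL voice 1 (pitch 81, oldest) -> assign | voices=[74 80]
Op 10: note_on(62): all voices busy, STEAL voice 0 (pitch 74, oldest) -> assign | voices=[62 80]
Op 11: note_on(72): all voices busy, STEAL voice 1 (pitch 80, oldest) -> assign | voices=[62 72]
Op 12: note_off(62): free voice 0 | voices=[- 72]
Op 13: note_off(72): free voice 1 | voices=[- -]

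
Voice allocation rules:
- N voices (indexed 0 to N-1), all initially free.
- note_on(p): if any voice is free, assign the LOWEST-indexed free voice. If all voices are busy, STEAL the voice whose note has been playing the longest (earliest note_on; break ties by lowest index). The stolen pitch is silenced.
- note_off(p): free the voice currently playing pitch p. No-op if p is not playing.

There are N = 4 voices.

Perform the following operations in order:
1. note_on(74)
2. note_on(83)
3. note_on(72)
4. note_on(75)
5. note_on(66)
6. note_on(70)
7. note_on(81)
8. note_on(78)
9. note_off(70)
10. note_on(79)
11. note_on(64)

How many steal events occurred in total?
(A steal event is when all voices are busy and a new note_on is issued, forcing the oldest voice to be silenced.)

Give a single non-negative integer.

Answer: 5

Derivation:
Op 1: note_on(74): voice 0 is free -> assigned | voices=[74 - - -]
Op 2: note_on(83): voice 1 is free -> assigned | voices=[74 83 - -]
Op 3: note_on(72): voice 2 is free -> assigned | voices=[74 83 72 -]
Op 4: note_on(75): voice 3 is free -> assigned | voices=[74 83 72 75]
Op 5: note_on(66): all voices busy, STEAL voice 0 (pitch 74, oldest) -> assign | voices=[66 83 72 75]
Op 6: note_on(70): all voices busy, STEAL voice 1 (pitch 83, oldest) -> assign | voices=[66 70 72 75]
Op 7: note_on(81): all voices busy, STEAL voice 2 (pitch 72, oldest) -> assign | voices=[66 70 81 75]
Op 8: note_on(78): all voices busy, STEAL voice 3 (pitch 75, oldest) -> assign | voices=[66 70 81 78]
Op 9: note_off(70): free voice 1 | voices=[66 - 81 78]
Op 10: note_on(79): voice 1 is free -> assigned | voices=[66 79 81 78]
Op 11: note_on(64): all voices busy, STEAL voice 0 (pitch 66, oldest) -> assign | voices=[64 79 81 78]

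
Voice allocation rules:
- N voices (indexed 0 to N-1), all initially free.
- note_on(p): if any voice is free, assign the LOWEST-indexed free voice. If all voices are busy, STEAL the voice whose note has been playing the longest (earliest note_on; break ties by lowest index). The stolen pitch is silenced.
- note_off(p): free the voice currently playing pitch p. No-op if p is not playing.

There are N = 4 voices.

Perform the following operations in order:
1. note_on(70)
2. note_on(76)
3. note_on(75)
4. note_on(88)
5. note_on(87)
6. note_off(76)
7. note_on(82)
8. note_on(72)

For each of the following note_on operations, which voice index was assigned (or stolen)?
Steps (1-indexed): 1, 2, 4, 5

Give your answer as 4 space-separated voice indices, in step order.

Op 1: note_on(70): voice 0 is free -> assigned | voices=[70 - - -]
Op 2: note_on(76): voice 1 is free -> assigned | voices=[70 76 - -]
Op 3: note_on(75): voice 2 is free -> assigned | voices=[70 76 75 -]
Op 4: note_on(88): voice 3 is free -> assigned | voices=[70 76 75 88]
Op 5: note_on(87): all voices busy, STEAL voice 0 (pitch 70, oldest) -> assign | voices=[87 76 75 88]
Op 6: note_off(76): free voice 1 | voices=[87 - 75 88]
Op 7: note_on(82): voice 1 is free -> assigned | voices=[87 82 75 88]
Op 8: note_on(72): all voices busy, STEAL voice 2 (pitch 75, oldest) -> assign | voices=[87 82 72 88]

Answer: 0 1 3 0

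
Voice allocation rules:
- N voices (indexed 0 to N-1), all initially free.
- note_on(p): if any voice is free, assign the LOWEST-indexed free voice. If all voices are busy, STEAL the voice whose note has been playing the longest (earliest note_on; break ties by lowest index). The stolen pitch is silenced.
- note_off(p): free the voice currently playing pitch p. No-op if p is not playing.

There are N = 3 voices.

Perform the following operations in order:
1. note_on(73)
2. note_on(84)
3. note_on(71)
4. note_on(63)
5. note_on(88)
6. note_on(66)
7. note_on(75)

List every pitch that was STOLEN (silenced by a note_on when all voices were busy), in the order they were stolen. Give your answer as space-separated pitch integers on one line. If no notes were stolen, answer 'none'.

Answer: 73 84 71 63

Derivation:
Op 1: note_on(73): voice 0 is free -> assigned | voices=[73 - -]
Op 2: note_on(84): voice 1 is free -> assigned | voices=[73 84 -]
Op 3: note_on(71): voice 2 is free -> assigned | voices=[73 84 71]
Op 4: note_on(63): all voices busy, STEAL voice 0 (pitch 73, oldest) -> assign | voices=[63 84 71]
Op 5: note_on(88): all voices busy, STEAL voice 1 (pitch 84, oldest) -> assign | voices=[63 88 71]
Op 6: note_on(66): all voices busy, STEAL voice 2 (pitch 71, oldest) -> assign | voices=[63 88 66]
Op 7: note_on(75): all voices busy, STEAL voice 0 (pitch 63, oldest) -> assign | voices=[75 88 66]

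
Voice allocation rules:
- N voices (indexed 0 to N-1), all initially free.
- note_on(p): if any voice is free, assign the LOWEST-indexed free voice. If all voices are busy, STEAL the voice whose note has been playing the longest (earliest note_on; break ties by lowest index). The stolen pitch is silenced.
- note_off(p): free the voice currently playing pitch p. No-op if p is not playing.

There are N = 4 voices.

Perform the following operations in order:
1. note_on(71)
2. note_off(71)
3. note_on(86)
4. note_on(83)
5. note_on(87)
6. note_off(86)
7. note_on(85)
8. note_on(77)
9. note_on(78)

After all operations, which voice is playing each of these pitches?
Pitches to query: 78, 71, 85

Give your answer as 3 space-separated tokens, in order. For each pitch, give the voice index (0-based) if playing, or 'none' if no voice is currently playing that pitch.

Answer: 1 none 0

Derivation:
Op 1: note_on(71): voice 0 is free -> assigned | voices=[71 - - -]
Op 2: note_off(71): free voice 0 | voices=[- - - -]
Op 3: note_on(86): voice 0 is free -> assigned | voices=[86 - - -]
Op 4: note_on(83): voice 1 is free -> assigned | voices=[86 83 - -]
Op 5: note_on(87): voice 2 is free -> assigned | voices=[86 83 87 -]
Op 6: note_off(86): free voice 0 | voices=[- 83 87 -]
Op 7: note_on(85): voice 0 is free -> assigned | voices=[85 83 87 -]
Op 8: note_on(77): voice 3 is free -> assigned | voices=[85 83 87 77]
Op 9: note_on(78): all voices busy, STEAL voice 1 (pitch 83, oldest) -> assign | voices=[85 78 87 77]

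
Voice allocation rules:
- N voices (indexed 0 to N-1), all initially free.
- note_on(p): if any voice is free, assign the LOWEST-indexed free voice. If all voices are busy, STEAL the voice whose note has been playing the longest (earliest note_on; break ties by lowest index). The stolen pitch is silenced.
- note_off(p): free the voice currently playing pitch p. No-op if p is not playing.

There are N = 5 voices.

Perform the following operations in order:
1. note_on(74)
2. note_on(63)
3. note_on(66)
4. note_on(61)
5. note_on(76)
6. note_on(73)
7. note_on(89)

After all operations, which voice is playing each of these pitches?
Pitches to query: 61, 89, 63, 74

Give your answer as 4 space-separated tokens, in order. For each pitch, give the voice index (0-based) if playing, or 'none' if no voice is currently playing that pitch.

Answer: 3 1 none none

Derivation:
Op 1: note_on(74): voice 0 is free -> assigned | voices=[74 - - - -]
Op 2: note_on(63): voice 1 is free -> assigned | voices=[74 63 - - -]
Op 3: note_on(66): voice 2 is free -> assigned | voices=[74 63 66 - -]
Op 4: note_on(61): voice 3 is free -> assigned | voices=[74 63 66 61 -]
Op 5: note_on(76): voice 4 is free -> assigned | voices=[74 63 66 61 76]
Op 6: note_on(73): all voices busy, STEAL voice 0 (pitch 74, oldest) -> assign | voices=[73 63 66 61 76]
Op 7: note_on(89): all voices busy, STEAL voice 1 (pitch 63, oldest) -> assign | voices=[73 89 66 61 76]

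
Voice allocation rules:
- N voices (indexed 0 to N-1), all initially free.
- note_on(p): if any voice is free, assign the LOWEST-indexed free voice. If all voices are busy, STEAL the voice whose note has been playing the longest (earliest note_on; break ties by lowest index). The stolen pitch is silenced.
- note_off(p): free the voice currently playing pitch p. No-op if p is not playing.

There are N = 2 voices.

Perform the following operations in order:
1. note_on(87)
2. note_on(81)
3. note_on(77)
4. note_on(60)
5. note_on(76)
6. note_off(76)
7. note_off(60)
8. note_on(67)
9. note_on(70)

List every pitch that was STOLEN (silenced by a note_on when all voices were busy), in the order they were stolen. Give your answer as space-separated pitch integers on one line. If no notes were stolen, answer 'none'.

Answer: 87 81 77

Derivation:
Op 1: note_on(87): voice 0 is free -> assigned | voices=[87 -]
Op 2: note_on(81): voice 1 is free -> assigned | voices=[87 81]
Op 3: note_on(77): all voices busy, STEAL voice 0 (pitch 87, oldest) -> assign | voices=[77 81]
Op 4: note_on(60): all voices busy, STEAL voice 1 (pitch 81, oldest) -> assign | voices=[77 60]
Op 5: note_on(76): all voices busy, STEAL voice 0 (pitch 77, oldest) -> assign | voices=[76 60]
Op 6: note_off(76): free voice 0 | voices=[- 60]
Op 7: note_off(60): free voice 1 | voices=[- -]
Op 8: note_on(67): voice 0 is free -> assigned | voices=[67 -]
Op 9: note_on(70): voice 1 is free -> assigned | voices=[67 70]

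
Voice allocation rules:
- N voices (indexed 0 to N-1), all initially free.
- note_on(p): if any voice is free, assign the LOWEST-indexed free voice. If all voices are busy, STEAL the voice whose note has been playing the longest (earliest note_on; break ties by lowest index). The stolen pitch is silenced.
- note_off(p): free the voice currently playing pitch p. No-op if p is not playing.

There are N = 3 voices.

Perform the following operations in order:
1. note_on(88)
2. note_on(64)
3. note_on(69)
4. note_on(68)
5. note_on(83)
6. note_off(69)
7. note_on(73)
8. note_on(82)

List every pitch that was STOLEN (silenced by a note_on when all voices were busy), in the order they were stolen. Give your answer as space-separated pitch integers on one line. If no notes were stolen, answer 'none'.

Op 1: note_on(88): voice 0 is free -> assigned | voices=[88 - -]
Op 2: note_on(64): voice 1 is free -> assigned | voices=[88 64 -]
Op 3: note_on(69): voice 2 is free -> assigned | voices=[88 64 69]
Op 4: note_on(68): all voices busy, STEAL voice 0 (pitch 88, oldest) -> assign | voices=[68 64 69]
Op 5: note_on(83): all voices busy, STEAL voice 1 (pitch 64, oldest) -> assign | voices=[68 83 69]
Op 6: note_off(69): free voice 2 | voices=[68 83 -]
Op 7: note_on(73): voice 2 is free -> assigned | voices=[68 83 73]
Op 8: note_on(82): all voices busy, STEAL voice 0 (pitch 68, oldest) -> assign | voices=[82 83 73]

Answer: 88 64 68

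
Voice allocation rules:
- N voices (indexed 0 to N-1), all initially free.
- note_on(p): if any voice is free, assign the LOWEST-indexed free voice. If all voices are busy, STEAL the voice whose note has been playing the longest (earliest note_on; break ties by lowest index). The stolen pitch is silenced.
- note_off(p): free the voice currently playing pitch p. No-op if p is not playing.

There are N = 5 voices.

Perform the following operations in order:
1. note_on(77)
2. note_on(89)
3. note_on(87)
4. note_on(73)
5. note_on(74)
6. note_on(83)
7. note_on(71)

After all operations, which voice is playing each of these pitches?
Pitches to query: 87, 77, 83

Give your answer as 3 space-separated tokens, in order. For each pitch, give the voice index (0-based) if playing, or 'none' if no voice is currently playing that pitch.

Op 1: note_on(77): voice 0 is free -> assigned | voices=[77 - - - -]
Op 2: note_on(89): voice 1 is free -> assigned | voices=[77 89 - - -]
Op 3: note_on(87): voice 2 is free -> assigned | voices=[77 89 87 - -]
Op 4: note_on(73): voice 3 is free -> assigned | voices=[77 89 87 73 -]
Op 5: note_on(74): voice 4 is free -> assigned | voices=[77 89 87 73 74]
Op 6: note_on(83): all voices busy, STEAL voice 0 (pitch 77, oldest) -> assign | voices=[83 89 87 73 74]
Op 7: note_on(71): all voices busy, STEAL voice 1 (pitch 89, oldest) -> assign | voices=[83 71 87 73 74]

Answer: 2 none 0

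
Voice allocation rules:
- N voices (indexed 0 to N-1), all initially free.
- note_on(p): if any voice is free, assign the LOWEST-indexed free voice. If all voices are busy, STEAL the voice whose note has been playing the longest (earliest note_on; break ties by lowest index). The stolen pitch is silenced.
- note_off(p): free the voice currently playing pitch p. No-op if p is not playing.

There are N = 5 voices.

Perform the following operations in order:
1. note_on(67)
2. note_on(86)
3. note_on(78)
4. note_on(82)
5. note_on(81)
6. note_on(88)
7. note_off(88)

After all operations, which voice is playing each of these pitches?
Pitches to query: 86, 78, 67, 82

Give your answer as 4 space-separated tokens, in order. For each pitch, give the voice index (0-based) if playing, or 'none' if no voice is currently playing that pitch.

Answer: 1 2 none 3

Derivation:
Op 1: note_on(67): voice 0 is free -> assigned | voices=[67 - - - -]
Op 2: note_on(86): voice 1 is free -> assigned | voices=[67 86 - - -]
Op 3: note_on(78): voice 2 is free -> assigned | voices=[67 86 78 - -]
Op 4: note_on(82): voice 3 is free -> assigned | voices=[67 86 78 82 -]
Op 5: note_on(81): voice 4 is free -> assigned | voices=[67 86 78 82 81]
Op 6: note_on(88): all voices busy, STEAL voice 0 (pitch 67, oldest) -> assign | voices=[88 86 78 82 81]
Op 7: note_off(88): free voice 0 | voices=[- 86 78 82 81]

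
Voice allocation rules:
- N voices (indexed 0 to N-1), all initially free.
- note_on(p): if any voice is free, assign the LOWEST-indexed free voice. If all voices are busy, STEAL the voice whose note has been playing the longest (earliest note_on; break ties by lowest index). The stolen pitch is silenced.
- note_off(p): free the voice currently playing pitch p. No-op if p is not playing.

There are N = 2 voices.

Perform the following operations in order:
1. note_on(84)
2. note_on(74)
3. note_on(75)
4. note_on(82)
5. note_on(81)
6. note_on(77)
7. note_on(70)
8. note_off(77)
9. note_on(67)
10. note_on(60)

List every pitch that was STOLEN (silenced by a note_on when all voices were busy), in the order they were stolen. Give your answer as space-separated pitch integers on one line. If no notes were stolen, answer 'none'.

Op 1: note_on(84): voice 0 is free -> assigned | voices=[84 -]
Op 2: note_on(74): voice 1 is free -> assigned | voices=[84 74]
Op 3: note_on(75): all voices busy, STEAL voice 0 (pitch 84, oldest) -> assign | voices=[75 74]
Op 4: note_on(82): all voices busy, STEAL voice 1 (pitch 74, oldest) -> assign | voices=[75 82]
Op 5: note_on(81): all voices busy, STEAL voice 0 (pitch 75, oldest) -> assign | voices=[81 82]
Op 6: note_on(77): all voices busy, STEAL voice 1 (pitch 82, oldest) -> assign | voices=[81 77]
Op 7: note_on(70): all voices busy, STEAL voice 0 (pitch 81, oldest) -> assign | voices=[70 77]
Op 8: note_off(77): free voice 1 | voices=[70 -]
Op 9: note_on(67): voice 1 is free -> assigned | voices=[70 67]
Op 10: note_on(60): all voices busy, STEAL voice 0 (pitch 70, oldest) -> assign | voices=[60 67]

Answer: 84 74 75 82 81 70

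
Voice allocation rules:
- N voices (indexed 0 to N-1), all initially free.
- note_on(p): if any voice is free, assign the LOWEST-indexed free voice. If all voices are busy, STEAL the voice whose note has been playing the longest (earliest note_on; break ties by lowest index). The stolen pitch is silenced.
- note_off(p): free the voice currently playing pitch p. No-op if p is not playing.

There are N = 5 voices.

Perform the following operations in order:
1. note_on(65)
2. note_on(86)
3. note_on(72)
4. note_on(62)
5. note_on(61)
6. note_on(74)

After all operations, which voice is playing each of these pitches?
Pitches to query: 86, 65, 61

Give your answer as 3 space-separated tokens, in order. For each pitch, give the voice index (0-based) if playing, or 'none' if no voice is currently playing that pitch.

Answer: 1 none 4

Derivation:
Op 1: note_on(65): voice 0 is free -> assigned | voices=[65 - - - -]
Op 2: note_on(86): voice 1 is free -> assigned | voices=[65 86 - - -]
Op 3: note_on(72): voice 2 is free -> assigned | voices=[65 86 72 - -]
Op 4: note_on(62): voice 3 is free -> assigned | voices=[65 86 72 62 -]
Op 5: note_on(61): voice 4 is free -> assigned | voices=[65 86 72 62 61]
Op 6: note_on(74): all voices busy, STEAL voice 0 (pitch 65, oldest) -> assign | voices=[74 86 72 62 61]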